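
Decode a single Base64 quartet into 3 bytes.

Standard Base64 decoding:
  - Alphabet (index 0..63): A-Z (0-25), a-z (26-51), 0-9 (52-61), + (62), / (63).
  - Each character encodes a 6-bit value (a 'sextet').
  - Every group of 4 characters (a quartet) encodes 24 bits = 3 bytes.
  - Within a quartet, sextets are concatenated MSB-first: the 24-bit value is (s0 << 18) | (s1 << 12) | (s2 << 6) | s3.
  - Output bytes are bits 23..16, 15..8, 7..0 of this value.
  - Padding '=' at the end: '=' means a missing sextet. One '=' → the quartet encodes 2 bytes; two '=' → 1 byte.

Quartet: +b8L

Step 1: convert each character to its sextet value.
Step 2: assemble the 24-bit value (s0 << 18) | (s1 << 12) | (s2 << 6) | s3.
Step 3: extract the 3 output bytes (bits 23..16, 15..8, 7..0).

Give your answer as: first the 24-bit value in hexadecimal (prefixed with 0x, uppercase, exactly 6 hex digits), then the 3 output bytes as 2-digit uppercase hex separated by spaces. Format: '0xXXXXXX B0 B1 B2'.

Answer: 0xF9BF0B F9 BF 0B

Derivation:
Sextets: +=62, b=27, 8=60, L=11
24-bit: (62<<18) | (27<<12) | (60<<6) | 11
      = 0xF80000 | 0x01B000 | 0x000F00 | 0x00000B
      = 0xF9BF0B
Bytes: (v>>16)&0xFF=F9, (v>>8)&0xFF=BF, v&0xFF=0B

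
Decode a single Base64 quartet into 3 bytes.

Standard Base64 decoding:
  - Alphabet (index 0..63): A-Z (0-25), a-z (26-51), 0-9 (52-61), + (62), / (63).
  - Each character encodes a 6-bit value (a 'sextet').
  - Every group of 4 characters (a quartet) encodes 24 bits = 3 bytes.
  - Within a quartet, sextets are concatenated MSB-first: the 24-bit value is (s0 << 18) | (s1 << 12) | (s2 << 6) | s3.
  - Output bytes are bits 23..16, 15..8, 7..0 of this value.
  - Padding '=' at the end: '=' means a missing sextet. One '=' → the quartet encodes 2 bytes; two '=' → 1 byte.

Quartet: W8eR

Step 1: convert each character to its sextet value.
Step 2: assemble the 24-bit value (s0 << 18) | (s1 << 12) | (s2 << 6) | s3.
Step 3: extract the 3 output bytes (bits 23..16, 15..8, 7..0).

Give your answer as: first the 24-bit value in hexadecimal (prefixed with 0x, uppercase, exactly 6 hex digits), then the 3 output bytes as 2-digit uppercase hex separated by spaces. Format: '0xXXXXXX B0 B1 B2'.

Answer: 0x5BC791 5B C7 91

Derivation:
Sextets: W=22, 8=60, e=30, R=17
24-bit: (22<<18) | (60<<12) | (30<<6) | 17
      = 0x580000 | 0x03C000 | 0x000780 | 0x000011
      = 0x5BC791
Bytes: (v>>16)&0xFF=5B, (v>>8)&0xFF=C7, v&0xFF=91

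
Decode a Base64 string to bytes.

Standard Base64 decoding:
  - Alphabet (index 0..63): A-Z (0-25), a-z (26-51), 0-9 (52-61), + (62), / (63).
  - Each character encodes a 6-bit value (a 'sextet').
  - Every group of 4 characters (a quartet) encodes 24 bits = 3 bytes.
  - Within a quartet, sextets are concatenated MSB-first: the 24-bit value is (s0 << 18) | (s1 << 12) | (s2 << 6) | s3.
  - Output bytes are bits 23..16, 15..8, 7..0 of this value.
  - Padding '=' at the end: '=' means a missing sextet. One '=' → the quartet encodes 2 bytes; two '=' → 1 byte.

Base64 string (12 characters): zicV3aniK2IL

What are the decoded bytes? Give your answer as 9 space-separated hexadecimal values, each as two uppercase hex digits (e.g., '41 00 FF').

Answer: CE 27 15 DD A9 E2 2B 62 0B

Derivation:
After char 0 ('z'=51): chars_in_quartet=1 acc=0x33 bytes_emitted=0
After char 1 ('i'=34): chars_in_quartet=2 acc=0xCE2 bytes_emitted=0
After char 2 ('c'=28): chars_in_quartet=3 acc=0x3389C bytes_emitted=0
After char 3 ('V'=21): chars_in_quartet=4 acc=0xCE2715 -> emit CE 27 15, reset; bytes_emitted=3
After char 4 ('3'=55): chars_in_quartet=1 acc=0x37 bytes_emitted=3
After char 5 ('a'=26): chars_in_quartet=2 acc=0xDDA bytes_emitted=3
After char 6 ('n'=39): chars_in_quartet=3 acc=0x376A7 bytes_emitted=3
After char 7 ('i'=34): chars_in_quartet=4 acc=0xDDA9E2 -> emit DD A9 E2, reset; bytes_emitted=6
After char 8 ('K'=10): chars_in_quartet=1 acc=0xA bytes_emitted=6
After char 9 ('2'=54): chars_in_quartet=2 acc=0x2B6 bytes_emitted=6
After char 10 ('I'=8): chars_in_quartet=3 acc=0xAD88 bytes_emitted=6
After char 11 ('L'=11): chars_in_quartet=4 acc=0x2B620B -> emit 2B 62 0B, reset; bytes_emitted=9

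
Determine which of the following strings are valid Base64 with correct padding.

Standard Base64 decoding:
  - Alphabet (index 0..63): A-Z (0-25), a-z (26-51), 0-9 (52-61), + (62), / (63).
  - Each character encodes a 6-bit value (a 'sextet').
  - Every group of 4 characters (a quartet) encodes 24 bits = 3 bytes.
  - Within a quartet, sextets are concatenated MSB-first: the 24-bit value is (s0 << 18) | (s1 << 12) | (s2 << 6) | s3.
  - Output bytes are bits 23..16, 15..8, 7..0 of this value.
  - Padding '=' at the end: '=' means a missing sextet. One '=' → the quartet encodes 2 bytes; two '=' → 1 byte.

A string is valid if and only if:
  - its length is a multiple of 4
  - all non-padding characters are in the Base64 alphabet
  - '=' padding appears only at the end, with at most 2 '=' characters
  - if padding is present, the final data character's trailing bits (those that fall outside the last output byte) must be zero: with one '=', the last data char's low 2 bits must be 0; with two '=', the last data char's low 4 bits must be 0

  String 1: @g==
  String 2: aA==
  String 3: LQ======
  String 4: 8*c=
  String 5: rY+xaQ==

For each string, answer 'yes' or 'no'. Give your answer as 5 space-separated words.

Answer: no yes no no yes

Derivation:
String 1: '@g==' → invalid (bad char(s): ['@'])
String 2: 'aA==' → valid
String 3: 'LQ======' → invalid (6 pad chars (max 2))
String 4: '8*c=' → invalid (bad char(s): ['*'])
String 5: 'rY+xaQ==' → valid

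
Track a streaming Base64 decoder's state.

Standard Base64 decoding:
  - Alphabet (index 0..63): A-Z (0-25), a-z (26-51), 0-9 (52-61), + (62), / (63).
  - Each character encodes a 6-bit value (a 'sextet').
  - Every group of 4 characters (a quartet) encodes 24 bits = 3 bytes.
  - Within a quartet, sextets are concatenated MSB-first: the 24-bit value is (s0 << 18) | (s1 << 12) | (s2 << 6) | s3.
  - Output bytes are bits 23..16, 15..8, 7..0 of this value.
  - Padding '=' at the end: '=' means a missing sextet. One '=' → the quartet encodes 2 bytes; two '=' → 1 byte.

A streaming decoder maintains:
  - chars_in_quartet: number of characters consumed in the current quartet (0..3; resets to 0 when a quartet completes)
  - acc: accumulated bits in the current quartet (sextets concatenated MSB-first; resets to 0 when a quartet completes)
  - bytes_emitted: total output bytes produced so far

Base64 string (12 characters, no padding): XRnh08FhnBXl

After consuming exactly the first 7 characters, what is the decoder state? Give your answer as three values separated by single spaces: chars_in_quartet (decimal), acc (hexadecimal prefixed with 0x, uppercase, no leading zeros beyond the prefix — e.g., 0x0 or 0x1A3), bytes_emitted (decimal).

Answer: 3 0x34F05 3

Derivation:
After char 0 ('X'=23): chars_in_quartet=1 acc=0x17 bytes_emitted=0
After char 1 ('R'=17): chars_in_quartet=2 acc=0x5D1 bytes_emitted=0
After char 2 ('n'=39): chars_in_quartet=3 acc=0x17467 bytes_emitted=0
After char 3 ('h'=33): chars_in_quartet=4 acc=0x5D19E1 -> emit 5D 19 E1, reset; bytes_emitted=3
After char 4 ('0'=52): chars_in_quartet=1 acc=0x34 bytes_emitted=3
After char 5 ('8'=60): chars_in_quartet=2 acc=0xD3C bytes_emitted=3
After char 6 ('F'=5): chars_in_quartet=3 acc=0x34F05 bytes_emitted=3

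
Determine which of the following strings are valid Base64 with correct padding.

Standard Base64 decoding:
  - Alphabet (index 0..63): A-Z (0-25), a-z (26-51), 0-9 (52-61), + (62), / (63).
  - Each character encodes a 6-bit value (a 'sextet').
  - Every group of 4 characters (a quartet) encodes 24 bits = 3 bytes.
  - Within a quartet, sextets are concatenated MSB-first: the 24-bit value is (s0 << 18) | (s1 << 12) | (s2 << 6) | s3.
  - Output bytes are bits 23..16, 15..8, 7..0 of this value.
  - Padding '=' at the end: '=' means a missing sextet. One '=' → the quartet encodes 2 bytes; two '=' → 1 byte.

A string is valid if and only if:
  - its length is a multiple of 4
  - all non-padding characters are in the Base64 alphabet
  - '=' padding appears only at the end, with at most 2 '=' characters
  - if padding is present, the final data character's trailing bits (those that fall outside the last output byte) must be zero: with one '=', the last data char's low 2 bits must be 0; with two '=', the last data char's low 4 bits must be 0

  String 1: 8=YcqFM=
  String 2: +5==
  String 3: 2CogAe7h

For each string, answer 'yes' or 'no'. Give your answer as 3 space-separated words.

Answer: no no yes

Derivation:
String 1: '8=YcqFM=' → invalid (bad char(s): ['=']; '=' in middle)
String 2: '+5==' → invalid (bad trailing bits)
String 3: '2CogAe7h' → valid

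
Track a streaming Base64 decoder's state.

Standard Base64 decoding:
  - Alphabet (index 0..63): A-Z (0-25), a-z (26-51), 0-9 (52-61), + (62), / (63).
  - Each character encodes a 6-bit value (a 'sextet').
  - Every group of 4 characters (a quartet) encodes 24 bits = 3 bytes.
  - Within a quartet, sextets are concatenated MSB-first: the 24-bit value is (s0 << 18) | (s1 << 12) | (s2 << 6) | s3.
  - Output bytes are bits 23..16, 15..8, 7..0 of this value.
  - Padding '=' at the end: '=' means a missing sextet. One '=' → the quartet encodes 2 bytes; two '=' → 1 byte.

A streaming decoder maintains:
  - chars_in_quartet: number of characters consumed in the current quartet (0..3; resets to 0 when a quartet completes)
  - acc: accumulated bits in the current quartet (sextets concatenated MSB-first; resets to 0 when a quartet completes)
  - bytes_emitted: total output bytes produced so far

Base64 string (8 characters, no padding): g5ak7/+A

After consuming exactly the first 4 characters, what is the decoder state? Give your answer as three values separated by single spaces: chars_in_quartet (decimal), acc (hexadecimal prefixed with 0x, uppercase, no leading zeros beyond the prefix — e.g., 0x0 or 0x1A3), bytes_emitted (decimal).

After char 0 ('g'=32): chars_in_quartet=1 acc=0x20 bytes_emitted=0
After char 1 ('5'=57): chars_in_quartet=2 acc=0x839 bytes_emitted=0
After char 2 ('a'=26): chars_in_quartet=3 acc=0x20E5A bytes_emitted=0
After char 3 ('k'=36): chars_in_quartet=4 acc=0x8396A4 -> emit 83 96 A4, reset; bytes_emitted=3

Answer: 0 0x0 3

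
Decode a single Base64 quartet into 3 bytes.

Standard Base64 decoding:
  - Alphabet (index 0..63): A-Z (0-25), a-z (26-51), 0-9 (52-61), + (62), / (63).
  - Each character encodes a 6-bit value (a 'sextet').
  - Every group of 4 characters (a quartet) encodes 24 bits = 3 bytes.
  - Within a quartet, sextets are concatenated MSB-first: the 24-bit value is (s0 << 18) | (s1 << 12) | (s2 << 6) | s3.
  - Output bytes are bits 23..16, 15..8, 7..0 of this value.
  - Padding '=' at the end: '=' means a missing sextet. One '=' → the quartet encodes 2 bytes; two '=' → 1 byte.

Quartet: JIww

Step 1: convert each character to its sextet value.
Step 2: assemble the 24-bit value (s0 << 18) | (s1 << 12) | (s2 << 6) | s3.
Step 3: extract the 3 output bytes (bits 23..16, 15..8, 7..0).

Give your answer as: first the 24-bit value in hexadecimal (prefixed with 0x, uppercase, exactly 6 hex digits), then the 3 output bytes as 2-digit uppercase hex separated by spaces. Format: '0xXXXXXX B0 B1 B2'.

Sextets: J=9, I=8, w=48, w=48
24-bit: (9<<18) | (8<<12) | (48<<6) | 48
      = 0x240000 | 0x008000 | 0x000C00 | 0x000030
      = 0x248C30
Bytes: (v>>16)&0xFF=24, (v>>8)&0xFF=8C, v&0xFF=30

Answer: 0x248C30 24 8C 30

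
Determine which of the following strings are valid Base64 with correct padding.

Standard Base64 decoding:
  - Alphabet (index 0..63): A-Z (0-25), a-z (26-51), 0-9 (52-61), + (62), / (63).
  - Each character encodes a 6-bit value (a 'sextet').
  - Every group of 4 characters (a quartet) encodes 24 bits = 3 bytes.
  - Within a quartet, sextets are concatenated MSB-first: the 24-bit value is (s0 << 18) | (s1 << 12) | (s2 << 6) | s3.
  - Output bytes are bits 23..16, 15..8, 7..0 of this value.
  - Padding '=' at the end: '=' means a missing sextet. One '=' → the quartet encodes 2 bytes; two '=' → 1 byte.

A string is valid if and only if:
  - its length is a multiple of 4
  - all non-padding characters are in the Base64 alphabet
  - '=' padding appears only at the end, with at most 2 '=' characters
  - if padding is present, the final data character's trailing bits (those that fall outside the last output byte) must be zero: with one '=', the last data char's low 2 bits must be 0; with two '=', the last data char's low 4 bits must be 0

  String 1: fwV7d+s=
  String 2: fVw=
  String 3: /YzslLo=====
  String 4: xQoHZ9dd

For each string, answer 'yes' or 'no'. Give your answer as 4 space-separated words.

String 1: 'fwV7d+s=' → valid
String 2: 'fVw=' → valid
String 3: '/YzslLo=====' → invalid (5 pad chars (max 2))
String 4: 'xQoHZ9dd' → valid

Answer: yes yes no yes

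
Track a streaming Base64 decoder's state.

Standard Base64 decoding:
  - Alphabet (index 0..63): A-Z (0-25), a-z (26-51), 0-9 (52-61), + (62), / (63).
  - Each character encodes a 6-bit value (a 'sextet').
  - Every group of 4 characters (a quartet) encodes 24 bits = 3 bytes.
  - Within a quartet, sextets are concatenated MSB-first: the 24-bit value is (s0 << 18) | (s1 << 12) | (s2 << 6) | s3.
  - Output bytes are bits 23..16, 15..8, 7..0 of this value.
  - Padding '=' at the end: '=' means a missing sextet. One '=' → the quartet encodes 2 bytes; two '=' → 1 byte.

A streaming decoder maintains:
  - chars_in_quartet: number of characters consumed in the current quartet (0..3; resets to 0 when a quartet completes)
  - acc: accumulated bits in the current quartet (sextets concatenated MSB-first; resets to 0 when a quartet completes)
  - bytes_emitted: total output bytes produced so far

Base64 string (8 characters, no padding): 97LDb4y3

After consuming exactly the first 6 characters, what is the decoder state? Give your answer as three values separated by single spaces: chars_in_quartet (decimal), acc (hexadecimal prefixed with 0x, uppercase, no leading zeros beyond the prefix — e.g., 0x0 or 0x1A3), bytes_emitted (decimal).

Answer: 2 0x6F8 3

Derivation:
After char 0 ('9'=61): chars_in_quartet=1 acc=0x3D bytes_emitted=0
After char 1 ('7'=59): chars_in_quartet=2 acc=0xF7B bytes_emitted=0
After char 2 ('L'=11): chars_in_quartet=3 acc=0x3DECB bytes_emitted=0
After char 3 ('D'=3): chars_in_quartet=4 acc=0xF7B2C3 -> emit F7 B2 C3, reset; bytes_emitted=3
After char 4 ('b'=27): chars_in_quartet=1 acc=0x1B bytes_emitted=3
After char 5 ('4'=56): chars_in_quartet=2 acc=0x6F8 bytes_emitted=3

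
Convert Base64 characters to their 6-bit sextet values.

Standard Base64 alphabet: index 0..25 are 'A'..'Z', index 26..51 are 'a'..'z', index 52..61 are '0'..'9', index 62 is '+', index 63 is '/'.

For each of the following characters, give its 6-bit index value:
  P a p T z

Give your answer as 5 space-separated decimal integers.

Answer: 15 26 41 19 51

Derivation:
'P': A..Z range, ord('P') − ord('A') = 15
'a': a..z range, 26 + ord('a') − ord('a') = 26
'p': a..z range, 26 + ord('p') − ord('a') = 41
'T': A..Z range, ord('T') − ord('A') = 19
'z': a..z range, 26 + ord('z') − ord('a') = 51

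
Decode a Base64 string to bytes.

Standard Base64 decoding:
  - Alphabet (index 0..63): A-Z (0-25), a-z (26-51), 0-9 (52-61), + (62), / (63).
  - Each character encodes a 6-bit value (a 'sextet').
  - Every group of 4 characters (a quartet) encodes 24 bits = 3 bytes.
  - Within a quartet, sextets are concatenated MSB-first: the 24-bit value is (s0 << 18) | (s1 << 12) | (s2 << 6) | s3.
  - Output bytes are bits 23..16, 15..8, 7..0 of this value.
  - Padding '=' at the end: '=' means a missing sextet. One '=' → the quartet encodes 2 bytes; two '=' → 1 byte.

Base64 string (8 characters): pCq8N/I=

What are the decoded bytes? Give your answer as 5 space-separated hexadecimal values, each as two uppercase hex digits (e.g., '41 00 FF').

Answer: A4 2A BC 37 F2

Derivation:
After char 0 ('p'=41): chars_in_quartet=1 acc=0x29 bytes_emitted=0
After char 1 ('C'=2): chars_in_quartet=2 acc=0xA42 bytes_emitted=0
After char 2 ('q'=42): chars_in_quartet=3 acc=0x290AA bytes_emitted=0
After char 3 ('8'=60): chars_in_quartet=4 acc=0xA42ABC -> emit A4 2A BC, reset; bytes_emitted=3
After char 4 ('N'=13): chars_in_quartet=1 acc=0xD bytes_emitted=3
After char 5 ('/'=63): chars_in_quartet=2 acc=0x37F bytes_emitted=3
After char 6 ('I'=8): chars_in_quartet=3 acc=0xDFC8 bytes_emitted=3
Padding '=': partial quartet acc=0xDFC8 -> emit 37 F2; bytes_emitted=5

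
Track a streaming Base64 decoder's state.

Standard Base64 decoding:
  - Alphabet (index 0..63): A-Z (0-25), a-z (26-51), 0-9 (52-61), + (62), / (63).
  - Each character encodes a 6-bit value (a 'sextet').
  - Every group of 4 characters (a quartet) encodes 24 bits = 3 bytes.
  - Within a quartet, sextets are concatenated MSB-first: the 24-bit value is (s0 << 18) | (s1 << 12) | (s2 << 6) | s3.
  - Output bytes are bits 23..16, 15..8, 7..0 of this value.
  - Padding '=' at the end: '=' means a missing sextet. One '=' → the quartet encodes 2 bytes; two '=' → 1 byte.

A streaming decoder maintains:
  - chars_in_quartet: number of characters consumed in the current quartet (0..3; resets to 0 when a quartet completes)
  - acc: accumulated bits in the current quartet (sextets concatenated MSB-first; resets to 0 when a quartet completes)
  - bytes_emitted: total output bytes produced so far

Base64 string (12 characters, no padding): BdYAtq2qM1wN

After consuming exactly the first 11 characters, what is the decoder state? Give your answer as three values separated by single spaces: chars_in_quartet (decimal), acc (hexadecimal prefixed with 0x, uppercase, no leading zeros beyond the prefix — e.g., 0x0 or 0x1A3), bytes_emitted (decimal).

After char 0 ('B'=1): chars_in_quartet=1 acc=0x1 bytes_emitted=0
After char 1 ('d'=29): chars_in_quartet=2 acc=0x5D bytes_emitted=0
After char 2 ('Y'=24): chars_in_quartet=3 acc=0x1758 bytes_emitted=0
After char 3 ('A'=0): chars_in_quartet=4 acc=0x5D600 -> emit 05 D6 00, reset; bytes_emitted=3
After char 4 ('t'=45): chars_in_quartet=1 acc=0x2D bytes_emitted=3
After char 5 ('q'=42): chars_in_quartet=2 acc=0xB6A bytes_emitted=3
After char 6 ('2'=54): chars_in_quartet=3 acc=0x2DAB6 bytes_emitted=3
After char 7 ('q'=42): chars_in_quartet=4 acc=0xB6ADAA -> emit B6 AD AA, reset; bytes_emitted=6
After char 8 ('M'=12): chars_in_quartet=1 acc=0xC bytes_emitted=6
After char 9 ('1'=53): chars_in_quartet=2 acc=0x335 bytes_emitted=6
After char 10 ('w'=48): chars_in_quartet=3 acc=0xCD70 bytes_emitted=6

Answer: 3 0xCD70 6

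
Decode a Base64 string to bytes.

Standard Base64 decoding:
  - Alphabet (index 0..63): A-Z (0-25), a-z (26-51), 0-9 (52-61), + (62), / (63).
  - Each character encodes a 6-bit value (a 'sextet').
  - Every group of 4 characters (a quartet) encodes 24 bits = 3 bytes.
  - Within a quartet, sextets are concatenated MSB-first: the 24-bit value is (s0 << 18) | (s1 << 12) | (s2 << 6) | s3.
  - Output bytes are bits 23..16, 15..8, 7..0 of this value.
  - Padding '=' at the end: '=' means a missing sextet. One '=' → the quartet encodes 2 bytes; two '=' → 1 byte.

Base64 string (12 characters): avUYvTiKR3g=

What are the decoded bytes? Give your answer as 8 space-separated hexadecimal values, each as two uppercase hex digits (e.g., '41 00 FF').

After char 0 ('a'=26): chars_in_quartet=1 acc=0x1A bytes_emitted=0
After char 1 ('v'=47): chars_in_quartet=2 acc=0x6AF bytes_emitted=0
After char 2 ('U'=20): chars_in_quartet=3 acc=0x1ABD4 bytes_emitted=0
After char 3 ('Y'=24): chars_in_quartet=4 acc=0x6AF518 -> emit 6A F5 18, reset; bytes_emitted=3
After char 4 ('v'=47): chars_in_quartet=1 acc=0x2F bytes_emitted=3
After char 5 ('T'=19): chars_in_quartet=2 acc=0xBD3 bytes_emitted=3
After char 6 ('i'=34): chars_in_quartet=3 acc=0x2F4E2 bytes_emitted=3
After char 7 ('K'=10): chars_in_quartet=4 acc=0xBD388A -> emit BD 38 8A, reset; bytes_emitted=6
After char 8 ('R'=17): chars_in_quartet=1 acc=0x11 bytes_emitted=6
After char 9 ('3'=55): chars_in_quartet=2 acc=0x477 bytes_emitted=6
After char 10 ('g'=32): chars_in_quartet=3 acc=0x11DE0 bytes_emitted=6
Padding '=': partial quartet acc=0x11DE0 -> emit 47 78; bytes_emitted=8

Answer: 6A F5 18 BD 38 8A 47 78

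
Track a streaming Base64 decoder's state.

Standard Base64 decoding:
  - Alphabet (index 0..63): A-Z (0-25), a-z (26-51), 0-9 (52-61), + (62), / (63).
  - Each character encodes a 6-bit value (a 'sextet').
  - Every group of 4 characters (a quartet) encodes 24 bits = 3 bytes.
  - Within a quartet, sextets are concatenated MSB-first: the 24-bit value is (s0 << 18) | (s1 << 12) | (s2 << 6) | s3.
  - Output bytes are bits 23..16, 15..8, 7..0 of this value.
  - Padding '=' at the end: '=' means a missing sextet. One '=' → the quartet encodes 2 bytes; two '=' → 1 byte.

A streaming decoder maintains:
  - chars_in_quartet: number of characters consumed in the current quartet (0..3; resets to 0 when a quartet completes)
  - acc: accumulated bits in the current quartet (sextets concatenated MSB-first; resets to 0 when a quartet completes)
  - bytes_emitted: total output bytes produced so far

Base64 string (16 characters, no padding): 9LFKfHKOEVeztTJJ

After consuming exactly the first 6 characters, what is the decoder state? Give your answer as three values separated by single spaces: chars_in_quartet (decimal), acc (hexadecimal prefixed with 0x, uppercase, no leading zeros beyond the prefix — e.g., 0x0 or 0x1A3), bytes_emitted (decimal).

After char 0 ('9'=61): chars_in_quartet=1 acc=0x3D bytes_emitted=0
After char 1 ('L'=11): chars_in_quartet=2 acc=0xF4B bytes_emitted=0
After char 2 ('F'=5): chars_in_quartet=3 acc=0x3D2C5 bytes_emitted=0
After char 3 ('K'=10): chars_in_quartet=4 acc=0xF4B14A -> emit F4 B1 4A, reset; bytes_emitted=3
After char 4 ('f'=31): chars_in_quartet=1 acc=0x1F bytes_emitted=3
After char 5 ('H'=7): chars_in_quartet=2 acc=0x7C7 bytes_emitted=3

Answer: 2 0x7C7 3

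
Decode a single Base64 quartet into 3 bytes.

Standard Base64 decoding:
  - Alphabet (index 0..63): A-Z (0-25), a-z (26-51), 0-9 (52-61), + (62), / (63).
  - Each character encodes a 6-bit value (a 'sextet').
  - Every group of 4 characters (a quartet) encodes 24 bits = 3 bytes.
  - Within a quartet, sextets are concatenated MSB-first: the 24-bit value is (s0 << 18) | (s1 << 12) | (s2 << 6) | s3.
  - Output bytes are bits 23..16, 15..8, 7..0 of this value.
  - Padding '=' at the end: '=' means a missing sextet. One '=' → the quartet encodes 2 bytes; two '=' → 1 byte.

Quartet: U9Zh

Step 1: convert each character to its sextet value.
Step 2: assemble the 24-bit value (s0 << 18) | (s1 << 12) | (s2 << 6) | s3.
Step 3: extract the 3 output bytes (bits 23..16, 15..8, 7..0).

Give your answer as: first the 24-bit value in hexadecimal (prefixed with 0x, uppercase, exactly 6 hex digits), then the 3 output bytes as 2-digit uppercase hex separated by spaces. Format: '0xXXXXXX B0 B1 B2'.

Sextets: U=20, 9=61, Z=25, h=33
24-bit: (20<<18) | (61<<12) | (25<<6) | 33
      = 0x500000 | 0x03D000 | 0x000640 | 0x000021
      = 0x53D661
Bytes: (v>>16)&0xFF=53, (v>>8)&0xFF=D6, v&0xFF=61

Answer: 0x53D661 53 D6 61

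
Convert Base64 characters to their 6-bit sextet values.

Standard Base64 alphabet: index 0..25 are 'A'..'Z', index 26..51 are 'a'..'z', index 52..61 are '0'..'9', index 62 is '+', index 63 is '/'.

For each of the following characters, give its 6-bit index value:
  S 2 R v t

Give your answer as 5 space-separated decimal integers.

Answer: 18 54 17 47 45

Derivation:
'S': A..Z range, ord('S') − ord('A') = 18
'2': 0..9 range, 52 + ord('2') − ord('0') = 54
'R': A..Z range, ord('R') − ord('A') = 17
'v': a..z range, 26 + ord('v') − ord('a') = 47
't': a..z range, 26 + ord('t') − ord('a') = 45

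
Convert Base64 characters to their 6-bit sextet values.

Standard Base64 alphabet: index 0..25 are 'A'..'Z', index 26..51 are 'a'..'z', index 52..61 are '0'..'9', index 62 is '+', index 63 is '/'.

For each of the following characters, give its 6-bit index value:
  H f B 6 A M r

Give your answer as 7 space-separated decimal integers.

'H': A..Z range, ord('H') − ord('A') = 7
'f': a..z range, 26 + ord('f') − ord('a') = 31
'B': A..Z range, ord('B') − ord('A') = 1
'6': 0..9 range, 52 + ord('6') − ord('0') = 58
'A': A..Z range, ord('A') − ord('A') = 0
'M': A..Z range, ord('M') − ord('A') = 12
'r': a..z range, 26 + ord('r') − ord('a') = 43

Answer: 7 31 1 58 0 12 43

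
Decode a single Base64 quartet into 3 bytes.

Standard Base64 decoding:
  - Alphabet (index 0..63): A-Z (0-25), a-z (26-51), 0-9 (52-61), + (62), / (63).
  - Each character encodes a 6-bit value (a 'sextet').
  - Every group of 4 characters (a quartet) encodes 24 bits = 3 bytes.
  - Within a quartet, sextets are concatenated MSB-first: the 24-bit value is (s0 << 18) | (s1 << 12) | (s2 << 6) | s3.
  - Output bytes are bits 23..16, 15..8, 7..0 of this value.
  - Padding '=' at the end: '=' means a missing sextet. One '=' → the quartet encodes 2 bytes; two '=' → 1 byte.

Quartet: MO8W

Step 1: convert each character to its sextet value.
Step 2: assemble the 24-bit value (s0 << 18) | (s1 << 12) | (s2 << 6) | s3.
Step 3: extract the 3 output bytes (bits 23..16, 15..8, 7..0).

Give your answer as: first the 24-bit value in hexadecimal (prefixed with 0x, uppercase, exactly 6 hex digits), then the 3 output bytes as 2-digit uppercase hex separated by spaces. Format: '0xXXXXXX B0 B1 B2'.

Sextets: M=12, O=14, 8=60, W=22
24-bit: (12<<18) | (14<<12) | (60<<6) | 22
      = 0x300000 | 0x00E000 | 0x000F00 | 0x000016
      = 0x30EF16
Bytes: (v>>16)&0xFF=30, (v>>8)&0xFF=EF, v&0xFF=16

Answer: 0x30EF16 30 EF 16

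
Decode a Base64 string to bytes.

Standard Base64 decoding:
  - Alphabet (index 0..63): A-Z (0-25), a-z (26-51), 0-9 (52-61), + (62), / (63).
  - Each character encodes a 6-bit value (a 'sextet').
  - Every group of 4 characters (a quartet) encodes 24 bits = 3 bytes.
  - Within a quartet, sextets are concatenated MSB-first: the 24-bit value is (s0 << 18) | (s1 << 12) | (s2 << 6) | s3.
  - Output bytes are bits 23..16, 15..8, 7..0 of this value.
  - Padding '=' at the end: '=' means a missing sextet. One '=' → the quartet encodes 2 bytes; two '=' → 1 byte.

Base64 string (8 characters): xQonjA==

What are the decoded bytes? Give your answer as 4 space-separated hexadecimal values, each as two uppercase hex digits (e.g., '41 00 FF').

After char 0 ('x'=49): chars_in_quartet=1 acc=0x31 bytes_emitted=0
After char 1 ('Q'=16): chars_in_quartet=2 acc=0xC50 bytes_emitted=0
After char 2 ('o'=40): chars_in_quartet=3 acc=0x31428 bytes_emitted=0
After char 3 ('n'=39): chars_in_quartet=4 acc=0xC50A27 -> emit C5 0A 27, reset; bytes_emitted=3
After char 4 ('j'=35): chars_in_quartet=1 acc=0x23 bytes_emitted=3
After char 5 ('A'=0): chars_in_quartet=2 acc=0x8C0 bytes_emitted=3
Padding '==': partial quartet acc=0x8C0 -> emit 8C; bytes_emitted=4

Answer: C5 0A 27 8C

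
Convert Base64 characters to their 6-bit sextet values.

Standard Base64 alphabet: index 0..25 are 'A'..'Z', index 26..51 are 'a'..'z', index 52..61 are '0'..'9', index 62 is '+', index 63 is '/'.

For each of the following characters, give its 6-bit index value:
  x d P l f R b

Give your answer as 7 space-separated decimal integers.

Answer: 49 29 15 37 31 17 27

Derivation:
'x': a..z range, 26 + ord('x') − ord('a') = 49
'd': a..z range, 26 + ord('d') − ord('a') = 29
'P': A..Z range, ord('P') − ord('A') = 15
'l': a..z range, 26 + ord('l') − ord('a') = 37
'f': a..z range, 26 + ord('f') − ord('a') = 31
'R': A..Z range, ord('R') − ord('A') = 17
'b': a..z range, 26 + ord('b') − ord('a') = 27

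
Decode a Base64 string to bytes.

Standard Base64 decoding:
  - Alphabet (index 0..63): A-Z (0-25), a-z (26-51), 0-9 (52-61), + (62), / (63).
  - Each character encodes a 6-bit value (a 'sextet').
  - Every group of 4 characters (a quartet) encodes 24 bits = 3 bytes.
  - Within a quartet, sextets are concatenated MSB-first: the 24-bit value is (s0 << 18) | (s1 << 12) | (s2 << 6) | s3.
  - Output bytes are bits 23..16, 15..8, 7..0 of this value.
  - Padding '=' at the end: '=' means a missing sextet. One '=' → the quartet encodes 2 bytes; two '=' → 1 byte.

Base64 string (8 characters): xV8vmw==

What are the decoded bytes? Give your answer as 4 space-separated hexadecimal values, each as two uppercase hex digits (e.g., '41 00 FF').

Answer: C5 5F 2F 9B

Derivation:
After char 0 ('x'=49): chars_in_quartet=1 acc=0x31 bytes_emitted=0
After char 1 ('V'=21): chars_in_quartet=2 acc=0xC55 bytes_emitted=0
After char 2 ('8'=60): chars_in_quartet=3 acc=0x3157C bytes_emitted=0
After char 3 ('v'=47): chars_in_quartet=4 acc=0xC55F2F -> emit C5 5F 2F, reset; bytes_emitted=3
After char 4 ('m'=38): chars_in_quartet=1 acc=0x26 bytes_emitted=3
After char 5 ('w'=48): chars_in_quartet=2 acc=0x9B0 bytes_emitted=3
Padding '==': partial quartet acc=0x9B0 -> emit 9B; bytes_emitted=4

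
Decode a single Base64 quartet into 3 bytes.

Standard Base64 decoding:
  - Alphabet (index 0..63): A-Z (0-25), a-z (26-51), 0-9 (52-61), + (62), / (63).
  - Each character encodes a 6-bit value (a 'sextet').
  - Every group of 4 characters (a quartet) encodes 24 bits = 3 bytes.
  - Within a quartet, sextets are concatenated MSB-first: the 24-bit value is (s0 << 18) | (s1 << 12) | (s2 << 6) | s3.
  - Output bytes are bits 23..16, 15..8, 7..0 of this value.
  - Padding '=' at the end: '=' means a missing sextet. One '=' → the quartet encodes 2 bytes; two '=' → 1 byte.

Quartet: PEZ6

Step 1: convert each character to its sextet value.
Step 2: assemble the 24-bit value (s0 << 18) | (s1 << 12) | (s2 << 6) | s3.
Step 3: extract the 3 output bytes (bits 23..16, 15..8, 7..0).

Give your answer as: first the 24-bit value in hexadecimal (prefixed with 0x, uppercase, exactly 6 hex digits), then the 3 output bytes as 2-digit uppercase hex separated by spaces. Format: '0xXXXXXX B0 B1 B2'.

Sextets: P=15, E=4, Z=25, 6=58
24-bit: (15<<18) | (4<<12) | (25<<6) | 58
      = 0x3C0000 | 0x004000 | 0x000640 | 0x00003A
      = 0x3C467A
Bytes: (v>>16)&0xFF=3C, (v>>8)&0xFF=46, v&0xFF=7A

Answer: 0x3C467A 3C 46 7A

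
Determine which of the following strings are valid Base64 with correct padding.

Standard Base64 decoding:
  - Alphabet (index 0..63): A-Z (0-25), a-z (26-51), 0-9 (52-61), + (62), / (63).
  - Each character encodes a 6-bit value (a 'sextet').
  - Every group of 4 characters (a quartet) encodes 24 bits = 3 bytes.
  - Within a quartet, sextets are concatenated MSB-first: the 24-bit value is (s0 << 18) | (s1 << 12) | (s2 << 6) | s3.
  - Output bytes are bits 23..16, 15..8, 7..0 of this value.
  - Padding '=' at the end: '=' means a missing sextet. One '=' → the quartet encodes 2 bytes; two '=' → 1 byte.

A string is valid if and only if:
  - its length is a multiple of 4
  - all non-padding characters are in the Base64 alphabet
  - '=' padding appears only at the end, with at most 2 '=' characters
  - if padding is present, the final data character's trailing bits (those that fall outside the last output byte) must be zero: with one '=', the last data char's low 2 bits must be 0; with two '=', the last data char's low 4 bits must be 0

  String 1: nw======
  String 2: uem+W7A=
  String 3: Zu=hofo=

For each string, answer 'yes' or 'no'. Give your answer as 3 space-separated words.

Answer: no yes no

Derivation:
String 1: 'nw======' → invalid (6 pad chars (max 2))
String 2: 'uem+W7A=' → valid
String 3: 'Zu=hofo=' → invalid (bad char(s): ['=']; '=' in middle)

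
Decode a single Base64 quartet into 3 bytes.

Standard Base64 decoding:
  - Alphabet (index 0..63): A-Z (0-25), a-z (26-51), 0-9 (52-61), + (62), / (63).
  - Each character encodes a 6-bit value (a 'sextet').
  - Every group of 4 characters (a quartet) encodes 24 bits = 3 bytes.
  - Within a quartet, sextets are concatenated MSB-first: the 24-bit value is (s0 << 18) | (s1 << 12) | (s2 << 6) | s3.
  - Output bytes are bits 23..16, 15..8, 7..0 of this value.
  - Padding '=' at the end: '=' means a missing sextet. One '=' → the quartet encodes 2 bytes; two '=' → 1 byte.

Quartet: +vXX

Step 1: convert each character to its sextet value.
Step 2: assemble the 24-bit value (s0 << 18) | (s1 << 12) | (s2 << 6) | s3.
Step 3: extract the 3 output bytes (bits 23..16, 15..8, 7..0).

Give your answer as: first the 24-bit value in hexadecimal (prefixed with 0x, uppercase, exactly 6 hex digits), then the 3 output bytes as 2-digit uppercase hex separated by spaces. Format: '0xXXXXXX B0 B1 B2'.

Answer: 0xFAF5D7 FA F5 D7

Derivation:
Sextets: +=62, v=47, X=23, X=23
24-bit: (62<<18) | (47<<12) | (23<<6) | 23
      = 0xF80000 | 0x02F000 | 0x0005C0 | 0x000017
      = 0xFAF5D7
Bytes: (v>>16)&0xFF=FA, (v>>8)&0xFF=F5, v&0xFF=D7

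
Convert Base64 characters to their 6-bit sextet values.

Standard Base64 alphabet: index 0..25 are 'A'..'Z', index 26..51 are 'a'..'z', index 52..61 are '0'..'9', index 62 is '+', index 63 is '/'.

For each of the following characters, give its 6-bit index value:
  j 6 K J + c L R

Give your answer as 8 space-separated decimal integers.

'j': a..z range, 26 + ord('j') − ord('a') = 35
'6': 0..9 range, 52 + ord('6') − ord('0') = 58
'K': A..Z range, ord('K') − ord('A') = 10
'J': A..Z range, ord('J') − ord('A') = 9
'+': index 62
'c': a..z range, 26 + ord('c') − ord('a') = 28
'L': A..Z range, ord('L') − ord('A') = 11
'R': A..Z range, ord('R') − ord('A') = 17

Answer: 35 58 10 9 62 28 11 17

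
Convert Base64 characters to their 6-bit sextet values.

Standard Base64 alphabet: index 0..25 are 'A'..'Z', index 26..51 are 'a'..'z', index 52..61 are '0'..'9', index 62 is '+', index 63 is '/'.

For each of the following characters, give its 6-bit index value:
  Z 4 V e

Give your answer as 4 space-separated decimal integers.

'Z': A..Z range, ord('Z') − ord('A') = 25
'4': 0..9 range, 52 + ord('4') − ord('0') = 56
'V': A..Z range, ord('V') − ord('A') = 21
'e': a..z range, 26 + ord('e') − ord('a') = 30

Answer: 25 56 21 30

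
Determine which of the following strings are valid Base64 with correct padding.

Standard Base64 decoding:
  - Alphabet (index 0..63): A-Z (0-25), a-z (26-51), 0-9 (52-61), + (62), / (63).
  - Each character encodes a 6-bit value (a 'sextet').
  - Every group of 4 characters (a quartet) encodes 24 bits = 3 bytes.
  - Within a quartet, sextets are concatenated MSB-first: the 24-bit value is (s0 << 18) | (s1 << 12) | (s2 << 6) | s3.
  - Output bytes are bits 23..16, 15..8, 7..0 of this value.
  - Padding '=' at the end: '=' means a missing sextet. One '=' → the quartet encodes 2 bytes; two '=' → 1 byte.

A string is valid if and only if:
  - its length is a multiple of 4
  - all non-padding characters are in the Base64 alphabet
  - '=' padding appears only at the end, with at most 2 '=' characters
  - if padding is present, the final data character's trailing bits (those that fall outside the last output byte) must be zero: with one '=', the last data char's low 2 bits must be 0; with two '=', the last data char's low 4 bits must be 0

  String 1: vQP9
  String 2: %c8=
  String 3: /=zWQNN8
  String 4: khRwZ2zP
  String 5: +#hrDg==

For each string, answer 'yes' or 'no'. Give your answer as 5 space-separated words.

String 1: 'vQP9' → valid
String 2: '%c8=' → invalid (bad char(s): ['%'])
String 3: '/=zWQNN8' → invalid (bad char(s): ['=']; '=' in middle)
String 4: 'khRwZ2zP' → valid
String 5: '+#hrDg==' → invalid (bad char(s): ['#'])

Answer: yes no no yes no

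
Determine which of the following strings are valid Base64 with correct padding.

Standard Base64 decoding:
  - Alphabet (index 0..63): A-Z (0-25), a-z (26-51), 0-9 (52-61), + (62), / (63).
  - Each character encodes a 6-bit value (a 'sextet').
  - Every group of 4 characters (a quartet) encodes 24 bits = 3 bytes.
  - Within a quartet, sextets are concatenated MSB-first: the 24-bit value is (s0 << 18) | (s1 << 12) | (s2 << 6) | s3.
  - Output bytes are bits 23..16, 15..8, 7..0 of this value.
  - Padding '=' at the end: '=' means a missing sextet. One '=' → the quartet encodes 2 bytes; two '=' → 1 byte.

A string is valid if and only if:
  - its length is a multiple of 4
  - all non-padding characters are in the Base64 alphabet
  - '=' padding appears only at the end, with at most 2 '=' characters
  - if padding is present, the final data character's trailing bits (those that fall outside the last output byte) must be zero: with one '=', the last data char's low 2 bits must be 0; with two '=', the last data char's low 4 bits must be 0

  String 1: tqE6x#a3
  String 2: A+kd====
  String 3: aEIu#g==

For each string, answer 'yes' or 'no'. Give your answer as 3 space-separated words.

Answer: no no no

Derivation:
String 1: 'tqE6x#a3' → invalid (bad char(s): ['#'])
String 2: 'A+kd====' → invalid (4 pad chars (max 2))
String 3: 'aEIu#g==' → invalid (bad char(s): ['#'])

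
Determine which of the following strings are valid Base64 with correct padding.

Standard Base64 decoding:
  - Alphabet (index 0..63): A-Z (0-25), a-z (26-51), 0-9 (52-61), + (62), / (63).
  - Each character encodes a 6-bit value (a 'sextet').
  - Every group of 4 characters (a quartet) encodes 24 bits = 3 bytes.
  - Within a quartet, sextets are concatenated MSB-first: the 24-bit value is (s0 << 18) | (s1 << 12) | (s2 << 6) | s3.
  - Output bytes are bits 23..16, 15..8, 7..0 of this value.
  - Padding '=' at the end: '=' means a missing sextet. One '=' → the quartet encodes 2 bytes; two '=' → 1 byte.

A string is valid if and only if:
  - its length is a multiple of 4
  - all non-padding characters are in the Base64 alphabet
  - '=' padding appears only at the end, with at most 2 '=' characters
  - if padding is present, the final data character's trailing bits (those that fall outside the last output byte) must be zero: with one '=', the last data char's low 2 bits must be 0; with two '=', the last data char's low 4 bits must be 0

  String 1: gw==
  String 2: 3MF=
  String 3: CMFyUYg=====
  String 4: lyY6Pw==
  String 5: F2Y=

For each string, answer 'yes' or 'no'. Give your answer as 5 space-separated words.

Answer: yes no no yes yes

Derivation:
String 1: 'gw==' → valid
String 2: '3MF=' → invalid (bad trailing bits)
String 3: 'CMFyUYg=====' → invalid (5 pad chars (max 2))
String 4: 'lyY6Pw==' → valid
String 5: 'F2Y=' → valid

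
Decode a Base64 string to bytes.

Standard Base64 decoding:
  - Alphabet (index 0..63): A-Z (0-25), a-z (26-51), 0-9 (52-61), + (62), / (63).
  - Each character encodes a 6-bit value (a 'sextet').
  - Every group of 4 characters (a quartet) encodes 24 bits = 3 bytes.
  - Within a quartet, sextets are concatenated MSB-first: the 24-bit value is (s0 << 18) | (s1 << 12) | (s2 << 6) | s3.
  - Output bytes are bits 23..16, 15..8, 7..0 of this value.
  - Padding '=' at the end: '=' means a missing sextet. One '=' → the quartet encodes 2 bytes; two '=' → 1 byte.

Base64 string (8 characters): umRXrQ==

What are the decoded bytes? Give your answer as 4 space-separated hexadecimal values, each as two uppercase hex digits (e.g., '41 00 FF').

After char 0 ('u'=46): chars_in_quartet=1 acc=0x2E bytes_emitted=0
After char 1 ('m'=38): chars_in_quartet=2 acc=0xBA6 bytes_emitted=0
After char 2 ('R'=17): chars_in_quartet=3 acc=0x2E991 bytes_emitted=0
After char 3 ('X'=23): chars_in_quartet=4 acc=0xBA6457 -> emit BA 64 57, reset; bytes_emitted=3
After char 4 ('r'=43): chars_in_quartet=1 acc=0x2B bytes_emitted=3
After char 5 ('Q'=16): chars_in_quartet=2 acc=0xAD0 bytes_emitted=3
Padding '==': partial quartet acc=0xAD0 -> emit AD; bytes_emitted=4

Answer: BA 64 57 AD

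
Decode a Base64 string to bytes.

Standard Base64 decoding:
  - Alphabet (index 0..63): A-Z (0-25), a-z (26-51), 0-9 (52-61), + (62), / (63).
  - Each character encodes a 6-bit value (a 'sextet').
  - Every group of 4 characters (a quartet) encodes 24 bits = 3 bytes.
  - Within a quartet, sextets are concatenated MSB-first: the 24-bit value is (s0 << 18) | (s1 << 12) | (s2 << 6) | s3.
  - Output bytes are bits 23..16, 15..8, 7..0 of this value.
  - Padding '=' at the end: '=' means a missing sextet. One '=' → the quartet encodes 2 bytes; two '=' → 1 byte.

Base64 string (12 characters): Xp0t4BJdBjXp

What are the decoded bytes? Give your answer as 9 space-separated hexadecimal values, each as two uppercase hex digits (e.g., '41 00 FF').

After char 0 ('X'=23): chars_in_quartet=1 acc=0x17 bytes_emitted=0
After char 1 ('p'=41): chars_in_quartet=2 acc=0x5E9 bytes_emitted=0
After char 2 ('0'=52): chars_in_quartet=3 acc=0x17A74 bytes_emitted=0
After char 3 ('t'=45): chars_in_quartet=4 acc=0x5E9D2D -> emit 5E 9D 2D, reset; bytes_emitted=3
After char 4 ('4'=56): chars_in_quartet=1 acc=0x38 bytes_emitted=3
After char 5 ('B'=1): chars_in_quartet=2 acc=0xE01 bytes_emitted=3
After char 6 ('J'=9): chars_in_quartet=3 acc=0x38049 bytes_emitted=3
After char 7 ('d'=29): chars_in_quartet=4 acc=0xE0125D -> emit E0 12 5D, reset; bytes_emitted=6
After char 8 ('B'=1): chars_in_quartet=1 acc=0x1 bytes_emitted=6
After char 9 ('j'=35): chars_in_quartet=2 acc=0x63 bytes_emitted=6
After char 10 ('X'=23): chars_in_quartet=3 acc=0x18D7 bytes_emitted=6
After char 11 ('p'=41): chars_in_quartet=4 acc=0x635E9 -> emit 06 35 E9, reset; bytes_emitted=9

Answer: 5E 9D 2D E0 12 5D 06 35 E9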